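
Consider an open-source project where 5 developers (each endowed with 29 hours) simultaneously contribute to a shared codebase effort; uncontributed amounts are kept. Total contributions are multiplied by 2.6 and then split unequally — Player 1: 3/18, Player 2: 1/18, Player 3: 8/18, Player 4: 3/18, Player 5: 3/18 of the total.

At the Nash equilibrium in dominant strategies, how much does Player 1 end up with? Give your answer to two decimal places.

Player j's private return per contributed unit is 2.6 × (j's share). Contributing is weakly dominant for j when that share is at least 1/2.6 = 0.3846, and contributing 0 is dominant otherwise.
Player 3 alone (share 8/18) is above the threshold, contributing 29; the remaining 4 contribute 0. Total contributed: 29.
Player 1 keeps 29 and receives 2.6 × 29 × 3/18 = 12.57 from the shared codebase effort, for a payoff of 41.57.

41.57 hours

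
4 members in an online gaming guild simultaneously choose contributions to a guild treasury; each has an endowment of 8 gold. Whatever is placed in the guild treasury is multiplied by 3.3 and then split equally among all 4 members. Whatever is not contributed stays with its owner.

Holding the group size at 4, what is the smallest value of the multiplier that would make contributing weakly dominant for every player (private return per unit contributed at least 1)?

A contributed unit returns (multiplier)/4 to its contributor.
This reaches 1 exactly when the multiplier is 4.

4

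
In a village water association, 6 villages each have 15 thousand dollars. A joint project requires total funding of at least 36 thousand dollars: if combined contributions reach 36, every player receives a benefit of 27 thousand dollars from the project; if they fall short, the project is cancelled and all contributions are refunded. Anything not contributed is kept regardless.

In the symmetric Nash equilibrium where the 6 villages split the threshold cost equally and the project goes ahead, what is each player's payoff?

36 thousand dollars

Equal share of the threshold: 36/6 = 6.
At this profile no one gains by cutting their contribution: any cut drops the total below 36, the project is cancelled, contributions are refunded, and the deviator ends with 15, which is less than 15 − 6 + 27 = 36. Contributing more than 6 just wastes the excess. So contributing exactly 6 is a best response.
Each player's payoff: 15 − 6 + 27 = 36.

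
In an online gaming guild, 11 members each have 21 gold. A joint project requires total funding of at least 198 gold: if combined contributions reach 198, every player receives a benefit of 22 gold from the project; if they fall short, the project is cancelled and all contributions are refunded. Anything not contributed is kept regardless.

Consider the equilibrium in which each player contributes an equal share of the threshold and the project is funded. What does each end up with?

Equal share of the threshold: 198/11 = 18.
At this profile no one gains by cutting their contribution: any cut drops the total below 198, the project is cancelled, contributions are refunded, and the deviator ends with 21, which is less than 21 − 18 + 22 = 25. Contributing more than 18 just wastes the excess. So contributing exactly 18 is a best response.
Each player's payoff: 21 − 18 + 22 = 25.

25 gold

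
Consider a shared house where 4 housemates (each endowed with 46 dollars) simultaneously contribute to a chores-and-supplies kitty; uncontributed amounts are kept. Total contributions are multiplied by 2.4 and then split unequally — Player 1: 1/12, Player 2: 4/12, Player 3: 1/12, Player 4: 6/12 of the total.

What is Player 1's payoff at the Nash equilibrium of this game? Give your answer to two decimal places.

Each unit j contributes comes back to j as 2.4 × (j's share), so j prefers to contribute only if that share exceeds 1/2.4 = 0.4167; otherwise keeping the unit dominates.
Player 4 alone (share 6/12) is above the threshold, contributing 46; the remaining 3 contribute 0. Total contributed: 46.
Player 1 keeps 46 and receives 2.4 × 46 × 1/12 = 9.20 from the chores-and-supplies kitty, for a payoff of 55.20.

55.20 dollars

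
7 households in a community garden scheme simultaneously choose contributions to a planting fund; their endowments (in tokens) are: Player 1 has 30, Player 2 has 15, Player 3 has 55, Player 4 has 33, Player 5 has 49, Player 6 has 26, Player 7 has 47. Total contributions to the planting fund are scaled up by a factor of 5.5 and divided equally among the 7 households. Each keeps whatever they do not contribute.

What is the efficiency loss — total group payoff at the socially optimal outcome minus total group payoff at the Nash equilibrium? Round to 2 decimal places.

1147.50 tokens

The private return per contributed unit is 5.5/7 = 0.7857 < 1 for every player regardless of endowment, so the Nash equilibrium is zero contribution and the group total is Σ E_j = 30 + 15 + 55 + 33 + 49 + 26 + 47 = 255.
Each contributed unit returns 5.500 to the group, so the social optimum is full contribution by everyone: group total = 5.500 × 255 = 1402.50.
Efficiency loss = (5.500 − 1) × 255 = 1147.50.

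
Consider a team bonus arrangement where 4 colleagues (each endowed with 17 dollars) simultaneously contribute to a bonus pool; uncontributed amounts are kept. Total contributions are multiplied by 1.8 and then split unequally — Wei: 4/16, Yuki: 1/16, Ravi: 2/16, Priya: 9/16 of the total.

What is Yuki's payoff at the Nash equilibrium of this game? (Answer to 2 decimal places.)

A player with share s gets back 1.8·s per unit contributed, so full contribution is dominant for anyone with s > 1/1.8 = 0.5556 and zero contribution is dominant for anyone below.
Only Priya (9/16) clears that bar, contributing 17; the remaining 3 contribute 0. Total contributed: 17.
Yuki keeps 17 and receives 1.8 × 17 × 1/16 = 1.91 from the bonus pool, for a payoff of 18.91.

18.91 dollars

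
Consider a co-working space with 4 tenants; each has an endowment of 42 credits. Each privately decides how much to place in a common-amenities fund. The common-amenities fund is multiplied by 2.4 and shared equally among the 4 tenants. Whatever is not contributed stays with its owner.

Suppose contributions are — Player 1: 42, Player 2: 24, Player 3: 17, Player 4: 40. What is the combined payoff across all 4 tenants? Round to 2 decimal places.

340.20 credits

Total contributed: 42 + 24 + 17 + 40 = 123; total kept: 4 × 42 − 123 = 45.
The common-amenities fund pays out 2.4 × 123 = 295.20 in aggregate.
Group total = 45 + 295.20 = 340.20.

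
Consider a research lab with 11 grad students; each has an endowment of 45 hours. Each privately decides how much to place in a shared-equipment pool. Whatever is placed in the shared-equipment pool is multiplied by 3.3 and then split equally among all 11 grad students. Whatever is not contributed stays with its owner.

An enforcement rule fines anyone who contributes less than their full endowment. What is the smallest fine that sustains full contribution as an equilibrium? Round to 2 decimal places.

Given the others contribute fully, the best deviation is to contribute 0 (any partial contribution still incurs the fine and gives up units whose private return 0.3000 is below 1).
Deviating from 45 to 0 saves 45 hours but forfeits the deviator's share of the drop in the shared-equipment pool: 3.3/11 × 45 = 13.50.
So the deviation gain is 45 − 13.50 = 31.50, and the fine must be at least 31.50 hours to wipe it out.

31.50 hours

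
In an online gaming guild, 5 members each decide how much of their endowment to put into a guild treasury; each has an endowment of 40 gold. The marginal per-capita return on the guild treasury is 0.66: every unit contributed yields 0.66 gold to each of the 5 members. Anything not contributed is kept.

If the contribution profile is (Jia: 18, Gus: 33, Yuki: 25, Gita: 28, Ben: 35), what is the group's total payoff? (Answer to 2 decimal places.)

519.70 gold

Total contributed: 18 + 33 + 25 + 28 + 35 = 139; total kept: 5 × 40 − 139 = 61.
The guild treasury pays out 0.66 × 5 × 139 = 458.70 in aggregate.
Group total = 61 + 458.70 = 519.70.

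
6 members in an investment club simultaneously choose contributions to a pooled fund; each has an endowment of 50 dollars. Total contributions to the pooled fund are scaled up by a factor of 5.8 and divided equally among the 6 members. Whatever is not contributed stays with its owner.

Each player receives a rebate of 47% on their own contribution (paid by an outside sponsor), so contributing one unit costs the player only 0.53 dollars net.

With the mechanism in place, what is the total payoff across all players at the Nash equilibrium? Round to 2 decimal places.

1881.00 dollars

With the mechanism, a contributed unit returns (5.8/6) / 0.53 = 1.8239 per unit of net cost to the contributor — now above 1 — so contributing fully is weakly dominant for every player.
At the Nash equilibrium everyone contributes 50. Group total payoff = 6 × (50 × 0.47 + 5.8 × 50) = 1881.00.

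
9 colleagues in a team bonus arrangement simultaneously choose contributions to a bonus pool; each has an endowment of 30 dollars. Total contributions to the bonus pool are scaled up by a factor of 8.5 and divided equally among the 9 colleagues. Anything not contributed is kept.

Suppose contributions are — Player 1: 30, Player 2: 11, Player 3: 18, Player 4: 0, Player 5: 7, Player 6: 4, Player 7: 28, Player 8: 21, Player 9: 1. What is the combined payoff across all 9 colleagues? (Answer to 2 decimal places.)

1170.00 dollars

Total contributed: 30 + 11 + 18 + 0 + 7 + 4 + 28 + 21 + 1 = 120; total kept: 9 × 30 − 120 = 150.
The bonus pool pays out 8.5 × 120 = 1020.00 in aggregate.
Group total = 150 + 1020.00 = 1170.00.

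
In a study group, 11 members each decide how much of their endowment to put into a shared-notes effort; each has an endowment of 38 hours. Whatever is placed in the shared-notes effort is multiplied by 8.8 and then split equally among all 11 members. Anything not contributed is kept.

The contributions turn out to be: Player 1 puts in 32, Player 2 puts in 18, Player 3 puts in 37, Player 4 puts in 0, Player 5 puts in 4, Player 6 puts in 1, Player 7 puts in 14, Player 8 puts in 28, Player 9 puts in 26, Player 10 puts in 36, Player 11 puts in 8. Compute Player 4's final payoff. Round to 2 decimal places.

Total contributed: 32 + 18 + 37 + 0 + 4 + 1 + 14 + 28 + 26 + 36 + 8 = 204.
Each receives 8.8 × 204 / 11 = 163.20 from the shared-notes effort.
Player 4 keeps 38 − 0 = 38, so Player 4's payoff is 38 + 163.20 = 201.20.

201.20 hours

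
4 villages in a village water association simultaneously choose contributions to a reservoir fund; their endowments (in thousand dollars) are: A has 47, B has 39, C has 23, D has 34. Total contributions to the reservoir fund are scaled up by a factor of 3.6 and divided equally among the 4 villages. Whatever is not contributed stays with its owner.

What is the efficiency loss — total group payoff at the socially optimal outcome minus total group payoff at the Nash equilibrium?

The private return per contributed unit is 3.6/4 = 0.9000 < 1 for every player regardless of endowment, so the Nash equilibrium is zero contribution and the group total is Σ E_j = 47 + 39 + 23 + 34 = 143.
Each contributed unit returns 3.600 to the group, so the social optimum is full contribution by everyone: group total = 3.600 × 143 = 514.80.
Efficiency loss = (3.600 − 1) × 143 = 371.80.

371.80 thousand dollars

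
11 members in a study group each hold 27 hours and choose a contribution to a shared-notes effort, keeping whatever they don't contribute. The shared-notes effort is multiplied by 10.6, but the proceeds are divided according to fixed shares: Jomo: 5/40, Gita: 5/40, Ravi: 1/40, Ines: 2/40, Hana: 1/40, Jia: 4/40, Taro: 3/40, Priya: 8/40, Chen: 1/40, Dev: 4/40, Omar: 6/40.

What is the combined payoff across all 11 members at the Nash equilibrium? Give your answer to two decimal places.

1852.20 hours

For player j, contributing a unit is worthwhile iff 10.6 × (j's share) ≥ 1, i.e. iff j's share is at least 0.0943.
The shares above 0.0943 belong to Jomo, Gita, Jia, Priya, Dev and Omar, contributing 27 each; the remaining 5 contribute 0. Total contributed: 162.
The shared-notes effort pays out 10.6 × 162 = 1717.20 in total (split across the unequal shares, but the aggregate is all that matters for the group sum).
The 5 free-riders keep 27 each, adding 135. Group total = 135 + 1717.20 = 1852.20.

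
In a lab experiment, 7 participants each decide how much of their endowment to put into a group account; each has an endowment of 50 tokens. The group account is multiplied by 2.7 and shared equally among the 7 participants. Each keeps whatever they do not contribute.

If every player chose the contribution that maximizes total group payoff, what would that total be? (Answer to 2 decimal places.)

Each contributed unit returns 2.700 to the group as a whole (0.3857 to each of 7 players), which exceeds 1, so the social optimum is full contribution: group total = 2.700 × 350 = 945.00.

945.00 tokens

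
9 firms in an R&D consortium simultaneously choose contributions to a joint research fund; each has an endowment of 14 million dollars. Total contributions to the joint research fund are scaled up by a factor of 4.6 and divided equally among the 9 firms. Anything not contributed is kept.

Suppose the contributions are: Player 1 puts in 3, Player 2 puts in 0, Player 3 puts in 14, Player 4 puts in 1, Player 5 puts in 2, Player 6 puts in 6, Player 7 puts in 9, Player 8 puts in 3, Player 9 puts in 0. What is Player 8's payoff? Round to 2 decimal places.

Total contributed: 3 + 0 + 14 + 1 + 2 + 6 + 9 + 3 + 0 = 38.
Each receives 4.6 × 38 / 9 = 19.42 from the joint research fund.
Player 8 keeps 14 − 3 = 11, so Player 8's payoff is 11 + 19.42 = 30.42.

30.42 million dollars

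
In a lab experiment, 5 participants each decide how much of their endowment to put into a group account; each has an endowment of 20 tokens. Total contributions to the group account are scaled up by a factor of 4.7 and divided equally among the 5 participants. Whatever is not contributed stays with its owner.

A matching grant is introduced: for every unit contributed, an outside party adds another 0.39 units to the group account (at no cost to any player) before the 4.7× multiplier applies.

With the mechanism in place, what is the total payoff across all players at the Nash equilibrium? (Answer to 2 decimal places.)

653.30 tokens

The effective private return per unit is now 4.7 × 1.39 / 5 = 1.3066 > 1, so every player's dominant strategy flips to full contribution.
So the Nash equilibrium is full contribution by all 5; the group earns 4.7 × 1.39 × 100 = 653.30.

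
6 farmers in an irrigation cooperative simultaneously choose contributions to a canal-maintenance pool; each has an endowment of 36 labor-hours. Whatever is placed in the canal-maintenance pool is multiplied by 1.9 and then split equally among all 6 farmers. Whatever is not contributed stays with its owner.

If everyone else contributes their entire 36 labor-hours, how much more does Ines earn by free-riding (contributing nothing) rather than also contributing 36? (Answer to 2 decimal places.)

Switching from a contribution of 36 to 0 lets Ines keep an extra 36 labor-hours, but lowers the canal-maintenance pool by 36, which costs Ines their own share of that drop: 1.9/6 × 36 = 11.40.
Net gain = 36 − 11.40 = 24.60. The private return per contributed unit (0.3167) is below 1, so free-riding is indeed the best response regardless of what the others do.

24.60 labor-hours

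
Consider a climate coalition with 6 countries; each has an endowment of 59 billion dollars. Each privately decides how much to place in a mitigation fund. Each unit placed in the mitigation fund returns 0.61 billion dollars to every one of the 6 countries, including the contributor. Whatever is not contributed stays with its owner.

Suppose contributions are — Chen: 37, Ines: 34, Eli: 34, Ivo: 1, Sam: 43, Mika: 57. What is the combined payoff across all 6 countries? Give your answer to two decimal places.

Total contributed: 37 + 34 + 34 + 1 + 43 + 57 = 206; total kept: 6 × 59 − 206 = 148.
The mitigation fund pays out 0.61 × 6 × 206 = 753.96 in aggregate.
Group total = 148 + 753.96 = 901.96.

901.96 billion dollars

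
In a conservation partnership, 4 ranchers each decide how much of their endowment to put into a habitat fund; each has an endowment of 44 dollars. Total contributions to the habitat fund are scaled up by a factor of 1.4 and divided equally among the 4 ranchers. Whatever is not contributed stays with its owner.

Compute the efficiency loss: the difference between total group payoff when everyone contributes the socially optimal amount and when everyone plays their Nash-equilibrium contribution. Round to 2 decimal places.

70.40 dollars

Each contributed unit returns 1.4/4 = 0.3500 to its contributor — below 1 — so contributing 0 is dominant for every player. At the Nash equilibrium everyone keeps their 44, and the group total is 4 × 44 = 176.
Each contributed unit returns 1.400 to the group as a whole (0.3500 to each of 4 players), which exceeds 1, so the social optimum is full contribution: group total = 1.400 × 176 = 246.40.
Efficiency loss = 246.40 − 176 = 70.40.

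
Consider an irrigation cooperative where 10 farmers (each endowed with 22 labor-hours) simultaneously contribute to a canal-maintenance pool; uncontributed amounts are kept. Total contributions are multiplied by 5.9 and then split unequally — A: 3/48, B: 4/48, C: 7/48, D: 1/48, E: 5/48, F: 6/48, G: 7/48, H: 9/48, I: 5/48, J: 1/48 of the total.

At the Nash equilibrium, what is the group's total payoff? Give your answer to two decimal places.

A player with share s gets back 5.9·s per unit contributed, so full contribution is dominant for anyone with s > 1/5.9 = 0.1695 and zero contribution is dominant for anyone below.
H alone (share 9/48) is above the threshold, contributing 22; the remaining 9 contribute 0. Total contributed: 22.
The canal-maintenance pool pays out 5.9 × 22 = 129.80 in total (split across the unequal shares, but the aggregate is all that matters for the group sum).
The 9 free-riders keep 22 each, adding 198. Group total = 198 + 129.80 = 327.80.

327.80 labor-hours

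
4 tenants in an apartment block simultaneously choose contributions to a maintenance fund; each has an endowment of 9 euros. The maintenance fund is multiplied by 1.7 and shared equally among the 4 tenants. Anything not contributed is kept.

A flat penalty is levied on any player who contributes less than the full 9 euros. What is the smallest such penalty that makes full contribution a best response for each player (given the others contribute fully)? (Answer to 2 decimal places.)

Given the others contribute fully, the best deviation is to contribute 0 (any partial contribution still incurs the fine and gives up units whose private return 0.4250 is below 1).
Deviating from 9 to 0 saves 9 euros but forfeits the deviator's share of the drop in the maintenance fund: 1.7/4 × 9 = 3.82.
So the deviation gain is 9 − 3.82 = 5.18, and the fine must be at least 5.18 euros to wipe it out.

5.18 euros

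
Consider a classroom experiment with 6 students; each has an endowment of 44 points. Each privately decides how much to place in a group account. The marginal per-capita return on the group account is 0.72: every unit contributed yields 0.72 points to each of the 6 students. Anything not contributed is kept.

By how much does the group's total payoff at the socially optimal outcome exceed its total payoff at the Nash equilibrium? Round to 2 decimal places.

The private return per contributed unit is 0.72 < 1, so contributing 0 is dominant for every player. At the Nash equilibrium everyone keeps their 44, and the group total is 6 × 44 = 264.
Each contributed unit returns 4.320 to the group as a whole (0.72 to each of 6 players), which exceeds 1, so the social optimum is full contribution: group total = 4.320 × 264 = 1140.48.
Efficiency loss = 1140.48 − 264 = 876.48.

876.48 points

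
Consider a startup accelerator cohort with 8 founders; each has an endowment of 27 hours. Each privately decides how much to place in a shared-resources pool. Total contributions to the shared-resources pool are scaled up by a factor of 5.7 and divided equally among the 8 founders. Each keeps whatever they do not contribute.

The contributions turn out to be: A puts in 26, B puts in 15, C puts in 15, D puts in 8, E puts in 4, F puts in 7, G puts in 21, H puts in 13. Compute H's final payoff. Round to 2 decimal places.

Total contributed: 26 + 15 + 15 + 8 + 4 + 7 + 21 + 13 = 109.
Each receives 5.7 × 109 / 8 = 77.66 from the shared-resources pool.
H keeps 27 − 13 = 14, so H's payoff is 14 + 77.66 = 91.66.

91.66 hours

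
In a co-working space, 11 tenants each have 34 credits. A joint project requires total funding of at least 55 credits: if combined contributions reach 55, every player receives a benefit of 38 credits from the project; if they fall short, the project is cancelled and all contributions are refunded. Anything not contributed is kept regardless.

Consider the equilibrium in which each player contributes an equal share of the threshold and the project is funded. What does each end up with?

Equal share of the threshold: 55/11 = 5.
At this profile no one gains by cutting their contribution: any cut drops the total below 55, the project is cancelled, contributions are refunded, and the deviator ends with 34, which is less than 34 − 5 + 38 = 67. Contributing more than 5 just wastes the excess. So contributing exactly 5 is a best response.
Each player's payoff: 34 − 5 + 38 = 67.

67 credits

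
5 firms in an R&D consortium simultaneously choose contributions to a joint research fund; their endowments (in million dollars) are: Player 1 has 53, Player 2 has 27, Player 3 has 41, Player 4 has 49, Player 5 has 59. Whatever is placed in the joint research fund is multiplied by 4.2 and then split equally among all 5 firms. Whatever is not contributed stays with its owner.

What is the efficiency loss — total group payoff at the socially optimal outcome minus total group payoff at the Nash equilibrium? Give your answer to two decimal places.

The private return per contributed unit is 4.2/5 = 0.8400 < 1 for every player regardless of endowment, so the Nash equilibrium is zero contribution and the group total is Σ E_j = 53 + 27 + 41 + 49 + 59 = 229.
Each contributed unit returns 4.200 to the group, so the social optimum is full contribution by everyone: group total = 4.200 × 229 = 961.80.
Efficiency loss = (4.200 − 1) × 229 = 732.80.

732.80 million dollars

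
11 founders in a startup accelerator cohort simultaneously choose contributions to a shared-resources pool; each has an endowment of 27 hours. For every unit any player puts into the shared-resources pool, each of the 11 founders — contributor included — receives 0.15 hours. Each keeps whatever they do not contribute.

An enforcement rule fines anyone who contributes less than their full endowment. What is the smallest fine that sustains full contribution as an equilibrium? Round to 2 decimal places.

Given the others contribute fully, the best deviation is to contribute 0 (any partial contribution still incurs the fine and gives up units whose private return 0.15 is below 1).
Deviating from 27 to 0 saves 27 hours but forfeits the deviator's share of the drop in the shared-resources pool: 0.15 × 27 = 4.05.
So the deviation gain is 27 − 4.05 = 22.95, and the fine must be at least 22.95 hours to wipe it out.

22.95 hours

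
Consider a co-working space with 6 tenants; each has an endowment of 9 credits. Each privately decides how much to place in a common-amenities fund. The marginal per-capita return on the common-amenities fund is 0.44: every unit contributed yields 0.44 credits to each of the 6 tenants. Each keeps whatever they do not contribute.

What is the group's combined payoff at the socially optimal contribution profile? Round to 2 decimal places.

142.56 credits

Each contributed unit returns 2.640 to the group as a whole (0.44 to each of 6 players), which exceeds 1, so the social optimum is full contribution: group total = 2.640 × 54 = 142.56.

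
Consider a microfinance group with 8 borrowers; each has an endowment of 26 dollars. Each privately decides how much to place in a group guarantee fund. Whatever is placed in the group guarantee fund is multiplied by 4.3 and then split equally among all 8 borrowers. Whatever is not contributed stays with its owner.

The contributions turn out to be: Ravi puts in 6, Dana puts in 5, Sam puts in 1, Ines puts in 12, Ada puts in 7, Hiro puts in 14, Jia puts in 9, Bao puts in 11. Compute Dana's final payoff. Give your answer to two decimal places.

55.94 dollars

Total contributed: 6 + 5 + 1 + 12 + 7 + 14 + 9 + 11 = 65.
Each receives 4.3 × 65 / 8 = 34.94 from the group guarantee fund.
Dana keeps 26 − 5 = 21, so Dana's payoff is 21 + 34.94 = 55.94.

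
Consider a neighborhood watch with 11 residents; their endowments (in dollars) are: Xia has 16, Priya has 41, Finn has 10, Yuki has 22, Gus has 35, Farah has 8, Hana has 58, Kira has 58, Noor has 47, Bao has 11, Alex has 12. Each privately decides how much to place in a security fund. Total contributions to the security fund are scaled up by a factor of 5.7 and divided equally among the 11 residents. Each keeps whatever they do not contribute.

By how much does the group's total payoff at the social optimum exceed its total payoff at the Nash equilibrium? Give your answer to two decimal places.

The private return per contributed unit is 5.7/11 = 0.5182 < 1 for every player regardless of endowment, so the Nash equilibrium is zero contribution and the group total is Σ E_j = 16 + 41 + 10 + 22 + 35 + 8 + 58 + 58 + 47 + 11 + 12 = 318.
Each contributed unit returns 5.700 to the group, so the social optimum is full contribution by everyone: group total = 5.700 × 318 = 1812.60.
Efficiency loss = (5.700 − 1) × 318 = 1494.60.

1494.60 dollars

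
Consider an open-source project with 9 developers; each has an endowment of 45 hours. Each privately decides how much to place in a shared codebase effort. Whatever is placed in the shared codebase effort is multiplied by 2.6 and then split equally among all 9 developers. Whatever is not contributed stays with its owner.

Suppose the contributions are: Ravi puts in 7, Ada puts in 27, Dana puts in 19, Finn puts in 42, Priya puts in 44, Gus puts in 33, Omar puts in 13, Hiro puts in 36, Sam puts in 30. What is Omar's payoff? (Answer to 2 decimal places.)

Total contributed: 7 + 27 + 19 + 42 + 44 + 33 + 13 + 36 + 30 = 251.
Each receives 2.6 × 251 / 9 = 72.51 from the shared codebase effort.
Omar keeps 45 − 13 = 32, so Omar's payoff is 32 + 72.51 = 104.51.

104.51 hours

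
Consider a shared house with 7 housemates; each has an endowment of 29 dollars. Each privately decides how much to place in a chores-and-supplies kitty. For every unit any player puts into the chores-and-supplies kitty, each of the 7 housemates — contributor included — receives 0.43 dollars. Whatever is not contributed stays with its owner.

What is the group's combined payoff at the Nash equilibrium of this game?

203.00 dollars

The private return per contributed unit is 0.43 < 1, so contributing 0 is dominant for every player. At the Nash equilibrium everyone keeps their 29, and the group total is 7 × 29 = 203.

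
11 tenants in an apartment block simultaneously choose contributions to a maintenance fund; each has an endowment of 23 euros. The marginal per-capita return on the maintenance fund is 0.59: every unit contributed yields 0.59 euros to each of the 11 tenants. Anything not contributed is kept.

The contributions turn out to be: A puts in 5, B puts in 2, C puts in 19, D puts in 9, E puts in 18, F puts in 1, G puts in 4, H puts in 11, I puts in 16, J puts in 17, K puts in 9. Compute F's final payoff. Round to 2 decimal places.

87.49 euros

Total contributed: 5 + 2 + 19 + 9 + 18 + 1 + 4 + 11 + 16 + 17 + 9 = 111.
Each receives 0.59 × 111 = 65.49 from the maintenance fund.
F keeps 23 − 1 = 22, so F's payoff is 22 + 65.49 = 87.49.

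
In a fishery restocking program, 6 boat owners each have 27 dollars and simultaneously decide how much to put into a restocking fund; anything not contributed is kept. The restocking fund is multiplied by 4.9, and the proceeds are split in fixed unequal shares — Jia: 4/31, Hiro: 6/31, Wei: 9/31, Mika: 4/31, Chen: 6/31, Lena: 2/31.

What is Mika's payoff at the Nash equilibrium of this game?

Player j's private return per contributed unit is 4.9 × (j's share). Contributing is weakly dominant for j when that share is at least 1/4.9 = 0.2041, and contributing 0 is dominant otherwise.
The only share above 0.2041 is Wei's 9/31, contributing 27; the remaining 5 contribute 0. Total contributed: 27.
Mika keeps 27 and receives 4.9 × 27 × 4/31 = 17.07 from the restocking fund, for a payoff of 44.07.

44.07 dollars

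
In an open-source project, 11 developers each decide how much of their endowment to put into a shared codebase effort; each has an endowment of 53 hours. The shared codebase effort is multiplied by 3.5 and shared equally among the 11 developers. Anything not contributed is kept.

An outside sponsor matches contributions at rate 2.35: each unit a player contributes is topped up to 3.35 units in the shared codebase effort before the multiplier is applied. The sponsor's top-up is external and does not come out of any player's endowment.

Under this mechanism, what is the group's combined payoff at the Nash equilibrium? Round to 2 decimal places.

The effective private return per unit is now 3.5 × 3.35 / 11 = 1.0659 > 1, so every player's dominant strategy flips to full contribution.
At the Nash equilibrium everyone contributes 53. Group total payoff = 3.5 × 3.35 × 583 = 6835.68.

6835.68 hours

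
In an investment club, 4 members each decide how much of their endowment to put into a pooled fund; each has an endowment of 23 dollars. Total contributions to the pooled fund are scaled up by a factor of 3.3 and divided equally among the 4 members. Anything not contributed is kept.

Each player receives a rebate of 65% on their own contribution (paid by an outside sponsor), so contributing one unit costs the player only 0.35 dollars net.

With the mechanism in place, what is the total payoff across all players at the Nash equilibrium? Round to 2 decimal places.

With the mechanism, a contributed unit returns (3.3/4) / 0.35 = 2.3571 per unit of net cost to the contributor — now above 1 — so contributing fully is weakly dominant for every player.
So the Nash equilibrium is full contribution by all 4; the group earns 4 × (23 × 0.65 + 3.3 × 23) = 363.40.

363.40 dollars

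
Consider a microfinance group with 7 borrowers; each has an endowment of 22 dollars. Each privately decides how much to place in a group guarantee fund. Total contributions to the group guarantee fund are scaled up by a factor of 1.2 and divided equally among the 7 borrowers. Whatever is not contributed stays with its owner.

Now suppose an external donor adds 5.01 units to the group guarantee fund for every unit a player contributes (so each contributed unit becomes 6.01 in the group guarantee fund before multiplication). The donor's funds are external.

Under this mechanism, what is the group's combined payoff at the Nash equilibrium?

1110.65 dollars

With the mechanism, a contributed unit returns 1.2 × 6.01 / 7 = 1.0303 per unit of net cost to the contributor — now above 1 — so contributing fully is weakly dominant for every player.
At the Nash equilibrium everyone contributes 22. Group total payoff = 1.2 × 6.01 × 154 = 1110.65.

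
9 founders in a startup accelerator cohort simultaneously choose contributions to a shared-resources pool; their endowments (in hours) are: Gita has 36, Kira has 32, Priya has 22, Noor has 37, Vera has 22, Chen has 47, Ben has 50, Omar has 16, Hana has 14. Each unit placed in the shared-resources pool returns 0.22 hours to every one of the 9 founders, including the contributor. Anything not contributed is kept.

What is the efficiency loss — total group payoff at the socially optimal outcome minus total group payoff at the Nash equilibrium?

The private return per contributed unit is 0.22 < 1 for everyone, so the Nash equilibrium is zero contribution and the group total is Σ E_j = 36 + 32 + 22 + 37 + 22 + 47 + 50 + 16 + 14 = 276.
Each contributed unit returns 1.980 to the group, so the social optimum is full contribution by everyone: group total = 1.980 × 276 = 546.48.
Efficiency loss = (1.980 − 1) × 276 = 270.48.

270.48 hours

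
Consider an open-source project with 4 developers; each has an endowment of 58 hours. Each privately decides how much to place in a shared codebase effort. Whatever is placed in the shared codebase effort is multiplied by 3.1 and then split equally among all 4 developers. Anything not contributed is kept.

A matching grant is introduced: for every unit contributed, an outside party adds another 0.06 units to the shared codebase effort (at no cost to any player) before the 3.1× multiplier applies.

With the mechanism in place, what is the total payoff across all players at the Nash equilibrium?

232.00 hours

Even with the mechanism, each unit contributed returns only 3.1 × 1.06 / 4 = 0.8215 per unit of net cost, so contributing nothing is still dominant.
At the Nash equilibrium no one contributes; group total payoff = 4 × 58 = 232.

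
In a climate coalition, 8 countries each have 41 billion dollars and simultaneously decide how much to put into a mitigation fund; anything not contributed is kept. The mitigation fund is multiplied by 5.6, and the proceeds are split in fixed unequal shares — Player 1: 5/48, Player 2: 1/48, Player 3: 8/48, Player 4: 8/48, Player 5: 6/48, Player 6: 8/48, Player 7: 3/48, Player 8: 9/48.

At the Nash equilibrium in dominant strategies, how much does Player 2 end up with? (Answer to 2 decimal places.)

Each unit j contributes comes back to j as 5.6 × (j's share), so j prefers to contribute only if that share exceeds 1/5.6 = 0.1786; otherwise keeping the unit dominates.
Only Player 8 (9/48) clears that bar, contributing 41; the remaining 7 contribute 0. Total contributed: 41.
Player 2 keeps 41 and receives 5.6 × 41 × 1/48 = 4.78 from the mitigation fund, for a payoff of 45.78.

45.78 billion dollars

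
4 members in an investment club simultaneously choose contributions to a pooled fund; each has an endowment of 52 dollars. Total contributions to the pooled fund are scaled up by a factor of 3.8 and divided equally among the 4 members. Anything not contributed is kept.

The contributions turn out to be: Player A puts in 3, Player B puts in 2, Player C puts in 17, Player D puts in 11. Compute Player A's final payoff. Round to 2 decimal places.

80.35 dollars

Total contributed: 3 + 2 + 17 + 11 = 33.
Each receives 3.8 × 33 / 4 = 31.35 from the pooled fund.
Player A keeps 52 − 3 = 49, so Player A's payoff is 49 + 31.35 = 80.35.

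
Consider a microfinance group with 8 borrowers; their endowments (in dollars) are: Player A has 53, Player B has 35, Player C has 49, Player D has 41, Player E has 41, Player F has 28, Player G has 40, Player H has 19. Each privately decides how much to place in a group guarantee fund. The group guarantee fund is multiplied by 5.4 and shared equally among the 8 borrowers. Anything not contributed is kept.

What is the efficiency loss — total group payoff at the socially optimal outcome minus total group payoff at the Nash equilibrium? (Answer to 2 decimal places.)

1346.40 dollars

The private return per contributed unit is 5.4/8 = 0.6750 < 1 for every player regardless of endowment, so the Nash equilibrium is zero contribution and the group total is Σ E_j = 53 + 35 + 49 + 41 + 41 + 28 + 40 + 19 = 306.
Each contributed unit returns 5.400 to the group, so the social optimum is full contribution by everyone: group total = 5.400 × 306 = 1652.40.
Efficiency loss = (5.400 − 1) × 306 = 1346.40.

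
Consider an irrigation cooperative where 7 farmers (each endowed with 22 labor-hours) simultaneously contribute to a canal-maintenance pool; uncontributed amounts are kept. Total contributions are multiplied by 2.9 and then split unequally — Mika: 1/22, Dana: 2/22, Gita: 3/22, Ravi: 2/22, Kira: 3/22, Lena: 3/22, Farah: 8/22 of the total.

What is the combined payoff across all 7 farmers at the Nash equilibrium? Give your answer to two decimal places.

Player j's private return per contributed unit is 2.9 × (j's share). Contributing is weakly dominant for j when that share is at least 1/2.9 = 0.3448, and contributing 0 is dominant otherwise.
The only share above 0.3448 is Farah's 8/22, contributing 22; the remaining 6 contribute 0. Total contributed: 22.
The canal-maintenance pool pays out 2.9 × 22 = 63.80 in total (split across the unequal shares, but the aggregate is all that matters for the group sum).
The 6 free-riders keep 22 each, adding 132. Group total = 132 + 63.80 = 195.80.

195.80 labor-hours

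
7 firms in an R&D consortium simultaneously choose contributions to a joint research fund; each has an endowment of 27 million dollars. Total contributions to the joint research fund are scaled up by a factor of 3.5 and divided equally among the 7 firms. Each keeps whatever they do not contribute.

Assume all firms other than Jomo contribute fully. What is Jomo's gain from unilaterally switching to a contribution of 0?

13.50 million dollars

Switching from a contribution of 27 to 0 lets Jomo keep an extra 27 million dollars, but lowers the joint research fund by 27, which costs Jomo their own share of that drop: 3.5/7 × 27 = 13.50.
Net gain = 27 − 13.50 = 13.50. The private return per contributed unit (0.5000) is below 1, so free-riding is indeed the best response regardless of what the others do.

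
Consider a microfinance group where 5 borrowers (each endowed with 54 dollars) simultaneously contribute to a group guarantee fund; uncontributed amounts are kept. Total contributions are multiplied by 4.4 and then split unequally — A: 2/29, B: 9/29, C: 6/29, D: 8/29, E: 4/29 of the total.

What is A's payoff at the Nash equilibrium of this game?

86.77 dollars

For player j, contributing a unit is worthwhile iff 4.4 × (j's share) ≥ 1, i.e. iff j's share is at least 0.2273.
The shares above 0.2273 belong to B and D, contributing 54 each; the remaining 3 contribute 0. Total contributed: 108.
A keeps 54 and receives 4.4 × 108 × 2/29 = 32.77 from the group guarantee fund, for a payoff of 86.77.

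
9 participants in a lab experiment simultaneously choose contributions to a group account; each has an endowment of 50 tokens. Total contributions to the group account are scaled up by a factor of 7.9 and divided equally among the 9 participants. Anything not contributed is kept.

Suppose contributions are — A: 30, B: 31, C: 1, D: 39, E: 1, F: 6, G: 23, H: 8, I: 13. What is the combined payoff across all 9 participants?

Total contributed: 30 + 31 + 1 + 39 + 1 + 6 + 23 + 8 + 13 = 152; total kept: 9 × 50 − 152 = 298.
The group account pays out 7.9 × 152 = 1200.80 in aggregate.
Group total = 298 + 1200.80 = 1498.80.

1498.80 tokens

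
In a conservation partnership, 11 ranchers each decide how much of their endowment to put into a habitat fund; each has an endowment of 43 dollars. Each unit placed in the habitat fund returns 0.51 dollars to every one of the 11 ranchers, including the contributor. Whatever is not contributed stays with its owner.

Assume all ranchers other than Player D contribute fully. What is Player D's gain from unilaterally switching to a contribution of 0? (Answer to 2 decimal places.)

21.07 dollars

Switching from a contribution of 43 to 0 lets Player D keep an extra 43 dollars, but lowers the habitat fund by 43, which costs Player D their own share of that drop: 0.51 × 43 = 21.93.
Net gain = 43 − 21.93 = 21.07. The private return per contributed unit (0.51) is below 1, so free-riding is indeed the best response regardless of what the others do.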